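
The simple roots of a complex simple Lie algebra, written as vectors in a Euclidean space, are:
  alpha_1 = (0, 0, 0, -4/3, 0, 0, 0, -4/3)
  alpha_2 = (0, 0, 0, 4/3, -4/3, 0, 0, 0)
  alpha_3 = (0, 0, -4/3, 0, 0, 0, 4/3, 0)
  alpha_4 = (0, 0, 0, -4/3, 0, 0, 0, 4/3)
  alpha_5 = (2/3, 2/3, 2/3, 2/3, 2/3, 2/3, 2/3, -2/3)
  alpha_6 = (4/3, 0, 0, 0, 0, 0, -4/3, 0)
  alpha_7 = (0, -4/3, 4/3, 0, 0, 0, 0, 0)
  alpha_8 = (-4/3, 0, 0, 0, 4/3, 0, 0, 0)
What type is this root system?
E_8

Compute the Cartan integers a_ij = 2(alpha_i, alpha_j)/(alpha_j, alpha_j); the resulting 8x8 Cartan matrix is
[[2, -1, 0, 0, 0, 0, 0, 0], [-1, 2, 0, -1, 0, 0, 0, -1], [0, 0, 2, 0, 0, -1, -1, 0], [0, -1, 0, 2, -1, 0, 0, 0], [0, 0, 0, -1, 2, 0, 0, 0], [0, 0, -1, 0, 0, 2, 0, -1], [0, 0, -1, 0, 0, 0, 2, 0], [0, -1, 0, 0, 0, -1, 0, 2]].
All simple roots have the same length, so the diagram is simply laced. The associated Dynkin diagram is a chain of 7 nodes with one extra node attached to the third node from one end (E_8), so the type is E_8.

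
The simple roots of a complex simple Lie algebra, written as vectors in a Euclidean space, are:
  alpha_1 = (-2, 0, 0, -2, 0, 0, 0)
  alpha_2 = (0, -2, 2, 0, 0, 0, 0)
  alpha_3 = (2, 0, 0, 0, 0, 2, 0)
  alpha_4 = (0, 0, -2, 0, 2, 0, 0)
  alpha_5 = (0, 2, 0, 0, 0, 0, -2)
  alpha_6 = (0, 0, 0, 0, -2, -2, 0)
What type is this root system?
Compute the Cartan integers a_ij = 2(alpha_i, alpha_j)/(alpha_j, alpha_j); the resulting 6x6 Cartan matrix is
[[2, 0, -1, 0, 0, 0], [0, 2, 0, -1, -1, 0], [-1, 0, 2, 0, 0, -1], [0, -1, 0, 2, 0, -1], [0, -1, 0, 0, 2, 0], [0, 0, -1, -1, 0, 2]].
All simple roots have the same length, so the diagram is simply laced. The associated Dynkin diagram is a chain of 6 nodes with single edges (A_6), so the type is A_6 (the algebra sl(7)).

A_6 (sl(7))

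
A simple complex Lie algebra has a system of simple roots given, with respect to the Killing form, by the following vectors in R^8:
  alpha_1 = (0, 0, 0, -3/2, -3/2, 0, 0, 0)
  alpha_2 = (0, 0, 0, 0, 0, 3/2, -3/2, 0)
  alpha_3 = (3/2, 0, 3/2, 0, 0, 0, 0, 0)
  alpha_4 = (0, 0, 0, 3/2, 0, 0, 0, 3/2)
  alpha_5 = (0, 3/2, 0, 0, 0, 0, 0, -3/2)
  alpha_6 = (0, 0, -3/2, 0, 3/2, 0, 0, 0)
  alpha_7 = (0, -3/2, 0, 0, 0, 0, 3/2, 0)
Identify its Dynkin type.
A_7 (sl(8))

Compute the Cartan integers a_ij = 2(alpha_i, alpha_j)/(alpha_j, alpha_j); the resulting 7x7 Cartan matrix is
[[2, 0, 0, -1, 0, -1, 0], [0, 2, 0, 0, 0, 0, -1], [0, 0, 2, 0, 0, -1, 0], [-1, 0, 0, 2, -1, 0, 0], [0, 0, 0, -1, 2, 0, -1], [-1, 0, -1, 0, 0, 2, 0], [0, -1, 0, 0, -1, 0, 2]].
All simple roots have the same length, so the diagram is simply laced. The associated Dynkin diagram is a chain of 7 nodes with single edges (A_7), so the type is A_7 (the algebra sl(8)).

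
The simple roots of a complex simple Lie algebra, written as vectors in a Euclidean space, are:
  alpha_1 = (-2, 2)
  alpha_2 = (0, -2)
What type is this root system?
B_2

Compute the Cartan integers a_ij = 2(alpha_i, alpha_j)/(alpha_j, alpha_j); the resulting 2x2 Cartan matrix is
[[2, -2], [-1, 2]].
The roots have two lengths (squared-length ratio 2:1); the short ones are alpha_{2}. The associated Dynkin diagram is a chain of 2 nodes with a double edge at one end; the terminal node there is the unique short simple root (B_2), so the type is B_2 (the algebra so(5)).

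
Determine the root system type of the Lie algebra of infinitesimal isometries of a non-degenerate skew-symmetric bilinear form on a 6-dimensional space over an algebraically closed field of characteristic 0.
type C_3

This is sp(6), which has dimension 6(6+1)/2 = 21 and rank 6/2 = 3. In the classification of classical Lie algebras, the symplectic algebra sp(2n) has type C_n; here n = 3, so the Dynkin diagram is a chain of 3 nodes with a double edge at one end; the terminal node there is the unique long simple root (C_3). Hence the type is C_3.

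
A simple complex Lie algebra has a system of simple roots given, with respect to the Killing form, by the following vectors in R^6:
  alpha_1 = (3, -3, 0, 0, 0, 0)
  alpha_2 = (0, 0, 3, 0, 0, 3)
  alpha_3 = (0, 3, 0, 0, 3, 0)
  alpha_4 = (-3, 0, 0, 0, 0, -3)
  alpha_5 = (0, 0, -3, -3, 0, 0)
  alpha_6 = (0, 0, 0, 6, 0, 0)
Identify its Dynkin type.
Compute the Cartan integers a_ij = 2(alpha_i, alpha_j)/(alpha_j, alpha_j); the resulting 6x6 Cartan matrix is
[[2, 0, -1, -1, 0, 0], [0, 2, 0, -1, -1, 0], [-1, 0, 2, 0, 0, 0], [-1, -1, 0, 2, 0, 0], [0, -1, 0, 0, 2, -1], [0, 0, 0, 0, -2, 2]].
The roots have two lengths (squared-length ratio 2:1); the short ones are alpha_{1,2,3,4,5}. The associated Dynkin diagram is a chain of 6 nodes with a double edge at one end; the terminal node there is the unique long simple root (C_6), so the type is C_6 (the algebra sp(12)).

C6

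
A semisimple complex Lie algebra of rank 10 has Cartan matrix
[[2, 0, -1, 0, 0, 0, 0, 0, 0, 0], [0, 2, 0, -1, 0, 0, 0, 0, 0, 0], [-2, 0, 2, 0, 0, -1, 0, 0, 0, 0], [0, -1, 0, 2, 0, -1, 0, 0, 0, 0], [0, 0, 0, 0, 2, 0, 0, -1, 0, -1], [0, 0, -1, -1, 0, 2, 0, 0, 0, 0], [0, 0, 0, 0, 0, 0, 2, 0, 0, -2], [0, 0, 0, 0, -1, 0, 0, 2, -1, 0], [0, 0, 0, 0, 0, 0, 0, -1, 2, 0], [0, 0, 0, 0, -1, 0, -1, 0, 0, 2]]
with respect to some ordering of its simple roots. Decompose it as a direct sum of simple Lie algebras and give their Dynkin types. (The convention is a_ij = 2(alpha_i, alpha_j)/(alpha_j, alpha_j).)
B_5 + C_5

The diagram associated to this matrix has two connected components: the simple roots {alpha_1, alpha_2, alpha_3, alpha_4, alpha_6} form a chain of 5 nodes with a double edge at one end; the terminal node there is the unique short simple root (B_5), and {alpha_5, alpha_7, alpha_8, alpha_9, alpha_10} form a chain of 5 nodes with a double edge at one end; the terminal node there is the unique long simple root (C_5). A semisimple Lie algebra decomposes uniquely as the direct sum of simple ideals, one per connected component of its Dynkin diagram, so g ≅ B_5 ⊕ C_5 (dimension 55 + 55 = 110).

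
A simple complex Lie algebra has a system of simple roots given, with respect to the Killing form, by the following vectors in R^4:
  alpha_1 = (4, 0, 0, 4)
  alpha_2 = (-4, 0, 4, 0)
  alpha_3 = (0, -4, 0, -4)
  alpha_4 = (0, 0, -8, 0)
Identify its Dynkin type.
type C_4

Compute the Cartan integers a_ij = 2(alpha_i, alpha_j)/(alpha_j, alpha_j); the resulting 4x4 Cartan matrix is
[[2, -1, -1, 0], [-1, 2, 0, -1], [-1, 0, 2, 0], [0, -2, 0, 2]].
The roots have two lengths (squared-length ratio 2:1); the short ones are alpha_{1,2,3}. The associated Dynkin diagram is a chain of 4 nodes with a double edge at one end; the terminal node there is the unique long simple root (C_4), so the type is C_4 (the algebra sp(8)).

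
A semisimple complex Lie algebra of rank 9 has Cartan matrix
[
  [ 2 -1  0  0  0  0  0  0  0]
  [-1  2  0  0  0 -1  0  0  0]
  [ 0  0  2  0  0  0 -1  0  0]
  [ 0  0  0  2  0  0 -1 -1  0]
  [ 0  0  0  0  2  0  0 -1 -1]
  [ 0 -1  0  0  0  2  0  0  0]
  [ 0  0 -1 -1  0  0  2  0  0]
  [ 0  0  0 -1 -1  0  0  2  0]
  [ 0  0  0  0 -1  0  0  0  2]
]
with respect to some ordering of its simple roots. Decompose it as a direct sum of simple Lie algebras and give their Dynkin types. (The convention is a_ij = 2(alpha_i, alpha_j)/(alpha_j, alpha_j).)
A_3 (sl(4)) ⊕ A_6 (sl(7))

The diagram associated to this matrix has two connected components: the simple roots {alpha_1, alpha_2, alpha_6} form a chain of 3 nodes with single edges (A_3), and {alpha_3, alpha_4, alpha_5, alpha_7, alpha_8, alpha_9} form a chain of 6 nodes with single edges (A_6). A semisimple Lie algebra decomposes uniquely as the direct sum of simple ideals, one per connected component of its Dynkin diagram, so g ≅ A_3 ⊕ A_6 (dimension 15 + 48 = 63).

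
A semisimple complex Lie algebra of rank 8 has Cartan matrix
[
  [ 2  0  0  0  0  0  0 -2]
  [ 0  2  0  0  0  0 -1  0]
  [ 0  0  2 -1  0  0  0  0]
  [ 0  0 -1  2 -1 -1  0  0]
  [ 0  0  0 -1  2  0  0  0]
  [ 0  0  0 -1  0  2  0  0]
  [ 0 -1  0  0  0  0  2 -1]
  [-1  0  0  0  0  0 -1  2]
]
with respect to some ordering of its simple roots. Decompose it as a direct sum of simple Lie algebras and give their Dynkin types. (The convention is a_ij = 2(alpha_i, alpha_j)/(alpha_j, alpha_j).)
The diagram associated to this matrix has two connected components: the simple roots {alpha_1, alpha_2, alpha_7, alpha_8} form a chain of 4 nodes with a double edge at one end; the terminal node there is the unique long simple root (C_4), and {alpha_3, alpha_4, alpha_5, alpha_6} form a chain of 2 nodes with a fork of two nodes at one end (D_4). A semisimple Lie algebra decomposes uniquely as the direct sum of simple ideals, one per connected component of its Dynkin diagram, so g ≅ C_4 ⊕ D_4 (dimension 36 + 28 = 64).

C_4 + D_4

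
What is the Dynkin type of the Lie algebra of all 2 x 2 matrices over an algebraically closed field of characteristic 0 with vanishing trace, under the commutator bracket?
type A_1

This is sl(2), which has dimension 2^2 - 1 = 3 and rank 2 - 1 = 1 (a Cartan subalgebra is the diagonal traceless matrices). In the classification of classical Lie algebras, the special linear algebra sl(n+1) has type A_n; here n = 1, so the Dynkin diagram is a chain of 1 nodes with single edges (A_1). Hence the type is A_1.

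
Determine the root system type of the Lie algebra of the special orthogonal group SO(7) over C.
This is so(7) with 7 odd, which has dimension 7(7-1)/2 = 21 and rank (7-1)/2 = 3. In the classification of classical Lie algebras, the orthogonal algebra so(2n+1) in an odd number of variables has type B_n; here n = 3, so the Dynkin diagram is a chain of 3 nodes with a double edge at one end; the terminal node there is the unique short simple root (B_3). Hence the type is B_3.

B_3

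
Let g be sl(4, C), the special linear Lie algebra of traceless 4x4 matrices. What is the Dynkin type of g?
A_3 (sl(4))

This is sl(4), which has dimension 4^2 - 1 = 15 and rank 4 - 1 = 3 (a Cartan subalgebra is the diagonal traceless matrices). In the classification of classical Lie algebras, the special linear algebra sl(n+1) has type A_n; here n = 3, so the Dynkin diagram is a chain of 3 nodes with single edges (A_3). Hence the type is A_3.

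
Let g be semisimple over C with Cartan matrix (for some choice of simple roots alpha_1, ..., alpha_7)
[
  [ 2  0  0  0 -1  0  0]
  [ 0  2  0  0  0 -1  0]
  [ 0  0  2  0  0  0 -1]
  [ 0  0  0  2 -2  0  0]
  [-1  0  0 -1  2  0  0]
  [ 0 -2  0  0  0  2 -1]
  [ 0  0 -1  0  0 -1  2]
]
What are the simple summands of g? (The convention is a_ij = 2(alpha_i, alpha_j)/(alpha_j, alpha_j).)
type B_4 + type C_3

The diagram associated to this matrix has two connected components: the simple roots {alpha_2, alpha_3, alpha_6, alpha_7} form a chain of 4 nodes with a double edge at one end; the terminal node there is the unique short simple root (B_4), and {alpha_1, alpha_4, alpha_5} form a chain of 3 nodes with a double edge at one end; the terminal node there is the unique long simple root (C_3). A semisimple Lie algebra decomposes uniquely as the direct sum of simple ideals, one per connected component of its Dynkin diagram, so g ≅ B_4 ⊕ C_3 (dimension 36 + 21 = 57).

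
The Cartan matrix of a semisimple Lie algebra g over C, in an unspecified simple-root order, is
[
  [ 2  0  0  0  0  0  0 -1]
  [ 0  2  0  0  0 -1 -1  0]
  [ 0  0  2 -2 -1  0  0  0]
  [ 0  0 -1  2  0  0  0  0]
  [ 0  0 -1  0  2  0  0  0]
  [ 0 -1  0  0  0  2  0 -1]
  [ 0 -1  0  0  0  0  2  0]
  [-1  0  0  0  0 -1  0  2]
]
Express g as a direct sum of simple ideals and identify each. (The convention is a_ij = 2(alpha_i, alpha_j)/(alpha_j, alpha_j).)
The diagram associated to this matrix has two connected components: the simple roots {alpha_1, alpha_2, alpha_6, alpha_7, alpha_8} form a chain of 5 nodes with single edges (A_5), and {alpha_3, alpha_4, alpha_5} form a chain of 3 nodes with a double edge at one end; the terminal node there is the unique short simple root (B_3). A semisimple Lie algebra decomposes uniquely as the direct sum of simple ideals, one per connected component of its Dynkin diagram, so g ≅ A_5 ⊕ B_3 (dimension 35 + 21 = 56).

type A_5 + type B_3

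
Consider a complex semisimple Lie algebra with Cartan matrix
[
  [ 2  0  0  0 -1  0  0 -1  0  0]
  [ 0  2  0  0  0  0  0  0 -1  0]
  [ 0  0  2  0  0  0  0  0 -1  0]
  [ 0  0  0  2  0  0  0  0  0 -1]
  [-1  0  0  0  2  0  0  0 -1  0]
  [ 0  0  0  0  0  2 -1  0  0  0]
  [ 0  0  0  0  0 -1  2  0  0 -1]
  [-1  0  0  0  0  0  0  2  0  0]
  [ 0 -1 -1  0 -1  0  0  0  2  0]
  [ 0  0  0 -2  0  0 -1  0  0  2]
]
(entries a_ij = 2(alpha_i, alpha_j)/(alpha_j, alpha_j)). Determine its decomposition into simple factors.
The diagram associated to this matrix has two connected components: the simple roots {alpha_4, alpha_6, alpha_7, alpha_10} form a chain of 4 nodes with a double edge at one end; the terminal node there is the unique short simple root (B_4), and {alpha_1, alpha_2, alpha_3, alpha_5, alpha_8, alpha_9} form a chain of 4 nodes with a fork of two nodes at one end (D_6). A semisimple Lie algebra decomposes uniquely as the direct sum of simple ideals, one per connected component of its Dynkin diagram, so g ≅ B_4 ⊕ D_6 (dimension 36 + 66 = 102).

B4 + D6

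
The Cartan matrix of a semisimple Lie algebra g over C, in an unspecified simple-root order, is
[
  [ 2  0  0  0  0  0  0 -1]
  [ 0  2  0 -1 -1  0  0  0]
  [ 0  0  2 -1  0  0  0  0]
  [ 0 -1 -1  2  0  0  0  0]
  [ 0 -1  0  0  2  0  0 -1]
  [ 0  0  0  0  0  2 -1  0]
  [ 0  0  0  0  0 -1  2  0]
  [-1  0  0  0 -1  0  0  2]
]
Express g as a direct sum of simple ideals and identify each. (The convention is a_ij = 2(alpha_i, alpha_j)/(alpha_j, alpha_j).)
The diagram associated to this matrix has two connected components: the simple roots {alpha_6, alpha_7} form a chain of 2 nodes with single edges (A_2), and {alpha_1, alpha_2, alpha_3, alpha_4, alpha_5, alpha_8} form a chain of 6 nodes with single edges (A_6). A semisimple Lie algebra decomposes uniquely as the direct sum of simple ideals, one per connected component of its Dynkin diagram, so g ≅ A_2 ⊕ A_6 (dimension 8 + 48 = 56).

A_2 ⊕ A_6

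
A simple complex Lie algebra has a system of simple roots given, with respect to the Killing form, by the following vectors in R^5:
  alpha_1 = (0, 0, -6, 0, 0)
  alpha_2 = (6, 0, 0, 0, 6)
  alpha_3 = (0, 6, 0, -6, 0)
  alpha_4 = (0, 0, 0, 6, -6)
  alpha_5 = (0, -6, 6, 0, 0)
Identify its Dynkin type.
type B_5

Compute the Cartan integers a_ij = 2(alpha_i, alpha_j)/(alpha_j, alpha_j); the resulting 5x5 Cartan matrix is
[[2, 0, 0, 0, -1], [0, 2, 0, -1, 0], [0, 0, 2, -1, -1], [0, -1, -1, 2, 0], [-2, 0, -1, 0, 2]].
The roots have two lengths (squared-length ratio 2:1); the short ones are alpha_{1}. The associated Dynkin diagram is a chain of 5 nodes with a double edge at one end; the terminal node there is the unique short simple root (B_5), so the type is B_5 (the algebra so(11)).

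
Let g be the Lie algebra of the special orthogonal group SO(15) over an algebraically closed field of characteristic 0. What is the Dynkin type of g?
type B_7

This is so(15) with 15 odd, which has dimension 15(15-1)/2 = 105 and rank (15-1)/2 = 7. In the classification of classical Lie algebras, the orthogonal algebra so(2n+1) in an odd number of variables has type B_n; here n = 7, so the Dynkin diagram is a chain of 7 nodes with a double edge at one end; the terminal node there is the unique short simple root (B_7). Hence the type is B_7.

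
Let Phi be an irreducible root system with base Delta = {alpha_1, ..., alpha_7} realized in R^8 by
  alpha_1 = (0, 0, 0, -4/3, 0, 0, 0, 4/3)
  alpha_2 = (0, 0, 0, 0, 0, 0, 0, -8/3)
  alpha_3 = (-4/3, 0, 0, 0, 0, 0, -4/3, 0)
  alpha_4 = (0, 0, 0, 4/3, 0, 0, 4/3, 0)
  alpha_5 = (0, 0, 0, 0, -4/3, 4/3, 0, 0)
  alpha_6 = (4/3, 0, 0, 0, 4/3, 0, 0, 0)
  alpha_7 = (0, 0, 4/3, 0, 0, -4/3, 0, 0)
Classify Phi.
C7

Compute the Cartan integers a_ij = 2(alpha_i, alpha_j)/(alpha_j, alpha_j); the resulting 7x7 Cartan matrix is
[[2, -1, 0, -1, 0, 0, 0], [-2, 2, 0, 0, 0, 0, 0], [0, 0, 2, -1, 0, -1, 0], [-1, 0, -1, 2, 0, 0, 0], [0, 0, 0, 0, 2, -1, -1], [0, 0, -1, 0, -1, 2, 0], [0, 0, 0, 0, -1, 0, 2]].
The roots have two lengths (squared-length ratio 2:1); the short ones are alpha_{1,3,4,5,6,7}. The associated Dynkin diagram is a chain of 7 nodes with a double edge at one end; the terminal node there is the unique long simple root (C_7), so the type is C_7 (the algebra sp(14)).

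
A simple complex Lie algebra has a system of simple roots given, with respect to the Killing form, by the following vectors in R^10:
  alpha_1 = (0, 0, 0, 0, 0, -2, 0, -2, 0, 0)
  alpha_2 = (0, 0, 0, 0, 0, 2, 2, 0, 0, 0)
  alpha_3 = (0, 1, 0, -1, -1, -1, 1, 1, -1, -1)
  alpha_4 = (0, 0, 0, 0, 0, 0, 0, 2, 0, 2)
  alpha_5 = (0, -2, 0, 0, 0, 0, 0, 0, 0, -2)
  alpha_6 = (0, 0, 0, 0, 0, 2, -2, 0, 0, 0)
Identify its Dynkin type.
Compute the Cartan integers a_ij = 2(alpha_i, alpha_j)/(alpha_j, alpha_j); the resulting 6x6 Cartan matrix is
[[2, -1, 0, -1, 0, -1], [-1, 2, 0, 0, 0, 0], [0, 0, 2, 0, 0, -1], [-1, 0, 0, 2, -1, 0], [0, 0, 0, -1, 2, 0], [-1, 0, -1, 0, 0, 2]].
All simple roots have the same length, so the diagram is simply laced. The associated Dynkin diagram is a chain of 5 nodes with one extra node attached to the third node from one end (E_6), so the type is E_6.

E_6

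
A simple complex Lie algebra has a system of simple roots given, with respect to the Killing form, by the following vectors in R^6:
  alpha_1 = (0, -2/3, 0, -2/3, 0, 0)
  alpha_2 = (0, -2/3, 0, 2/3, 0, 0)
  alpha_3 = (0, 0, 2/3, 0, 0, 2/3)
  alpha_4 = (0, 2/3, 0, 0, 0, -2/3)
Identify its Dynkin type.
D4

Compute the Cartan integers a_ij = 2(alpha_i, alpha_j)/(alpha_j, alpha_j); the resulting 4x4 Cartan matrix is
[[2, 0, 0, -1], [0, 2, 0, -1], [0, 0, 2, -1], [-1, -1, -1, 2]].
All simple roots have the same length, so the diagram is simply laced. The associated Dynkin diagram is a chain of 2 nodes with a fork of two nodes at one end (D_4), so the type is D_4 (the algebra so(8)).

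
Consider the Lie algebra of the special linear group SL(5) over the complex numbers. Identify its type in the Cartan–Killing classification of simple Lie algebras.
This is sl(5), which has dimension 5^2 - 1 = 24 and rank 5 - 1 = 4 (a Cartan subalgebra is the diagonal traceless matrices). In the classification of classical Lie algebras, the special linear algebra sl(n+1) has type A_n; here n = 4, so the Dynkin diagram is a chain of 4 nodes with single edges (A_4). Hence the type is A_4.

A_4 (sl(5))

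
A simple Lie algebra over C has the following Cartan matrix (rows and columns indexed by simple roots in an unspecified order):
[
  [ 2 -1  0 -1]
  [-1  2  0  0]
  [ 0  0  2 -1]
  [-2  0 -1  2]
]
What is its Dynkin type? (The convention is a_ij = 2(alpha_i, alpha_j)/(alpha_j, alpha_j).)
The matrix has rank 4 with 2's on the diagonal. Reading the off-diagonal entries as Dynkin edges (a single edge where a_ij = a_ji = -1; a double or triple edge where a_ij * a_ji = 2 or 3), the diagram is a chain of 4 nodes with a double edge between the middle two (F_4). One simple-root ordering that puts it in standard form is (alpha_3, alpha_4, alpha_1, alpha_2). So the algebra is type F_4.

F_4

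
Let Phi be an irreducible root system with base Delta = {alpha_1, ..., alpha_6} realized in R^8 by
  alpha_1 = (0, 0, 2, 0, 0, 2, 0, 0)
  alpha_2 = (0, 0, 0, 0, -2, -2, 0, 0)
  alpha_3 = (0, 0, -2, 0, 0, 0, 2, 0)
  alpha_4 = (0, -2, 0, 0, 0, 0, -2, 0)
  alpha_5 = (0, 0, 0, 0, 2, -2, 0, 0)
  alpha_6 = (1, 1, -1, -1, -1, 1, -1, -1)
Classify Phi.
Compute the Cartan integers a_ij = 2(alpha_i, alpha_j)/(alpha_j, alpha_j); the resulting 6x6 Cartan matrix is
[[2, -1, -1, 0, -1, 0], [-1, 2, 0, 0, 0, 0], [-1, 0, 2, -1, 0, 0], [0, 0, -1, 2, 0, 0], [-1, 0, 0, 0, 2, -1], [0, 0, 0, 0, -1, 2]].
All simple roots have the same length, so the diagram is simply laced. The associated Dynkin diagram is a chain of 5 nodes with one extra node attached to the third node from one end (E_6), so the type is E_6.

type E_6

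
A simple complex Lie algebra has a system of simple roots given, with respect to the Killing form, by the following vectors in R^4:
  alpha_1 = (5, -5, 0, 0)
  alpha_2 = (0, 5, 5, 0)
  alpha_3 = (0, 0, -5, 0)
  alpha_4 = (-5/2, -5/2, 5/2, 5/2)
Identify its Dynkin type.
F_4

Compute the Cartan integers a_ij = 2(alpha_i, alpha_j)/(alpha_j, alpha_j); the resulting 4x4 Cartan matrix is
[[2, -1, 0, 0], [-1, 2, -2, 0], [0, -1, 2, -1], [0, 0, -1, 2]].
The roots have two lengths (squared-length ratio 2:1); the short ones are alpha_{3,4}. The associated Dynkin diagram is a chain of 4 nodes with a double edge between the middle two (F_4), so the type is F_4.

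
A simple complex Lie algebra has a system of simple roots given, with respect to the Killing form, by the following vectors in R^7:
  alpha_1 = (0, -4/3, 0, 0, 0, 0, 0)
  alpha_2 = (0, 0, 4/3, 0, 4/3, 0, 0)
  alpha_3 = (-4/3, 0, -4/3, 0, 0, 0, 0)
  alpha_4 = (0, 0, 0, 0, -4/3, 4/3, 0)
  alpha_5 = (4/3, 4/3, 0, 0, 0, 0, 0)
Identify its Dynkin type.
B_5

Compute the Cartan integers a_ij = 2(alpha_i, alpha_j)/(alpha_j, alpha_j); the resulting 5x5 Cartan matrix is
[[2, 0, 0, 0, -1], [0, 2, -1, -1, 0], [0, -1, 2, 0, -1], [0, -1, 0, 2, 0], [-2, 0, -1, 0, 2]].
The roots have two lengths (squared-length ratio 2:1); the short ones are alpha_{1}. The associated Dynkin diagram is a chain of 5 nodes with a double edge at one end; the terminal node there is the unique short simple root (B_5), so the type is B_5 (the algebra so(11)).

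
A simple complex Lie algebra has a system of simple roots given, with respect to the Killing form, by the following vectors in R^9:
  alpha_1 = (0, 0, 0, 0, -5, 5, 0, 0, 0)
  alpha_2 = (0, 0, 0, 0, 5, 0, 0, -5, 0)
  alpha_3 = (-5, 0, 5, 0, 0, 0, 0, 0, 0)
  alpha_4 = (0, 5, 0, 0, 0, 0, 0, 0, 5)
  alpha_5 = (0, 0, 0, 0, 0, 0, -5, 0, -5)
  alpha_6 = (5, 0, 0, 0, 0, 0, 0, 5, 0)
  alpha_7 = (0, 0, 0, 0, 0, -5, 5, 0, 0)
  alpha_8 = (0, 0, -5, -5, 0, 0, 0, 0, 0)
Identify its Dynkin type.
A_8 (sl(9))

Compute the Cartan integers a_ij = 2(alpha_i, alpha_j)/(alpha_j, alpha_j); the resulting 8x8 Cartan matrix is
[[2, -1, 0, 0, 0, 0, -1, 0], [-1, 2, 0, 0, 0, -1, 0, 0], [0, 0, 2, 0, 0, -1, 0, -1], [0, 0, 0, 2, -1, 0, 0, 0], [0, 0, 0, -1, 2, 0, -1, 0], [0, -1, -1, 0, 0, 2, 0, 0], [-1, 0, 0, 0, -1, 0, 2, 0], [0, 0, -1, 0, 0, 0, 0, 2]].
All simple roots have the same length, so the diagram is simply laced. The associated Dynkin diagram is a chain of 8 nodes with single edges (A_8), so the type is A_8 (the algebra sl(9)).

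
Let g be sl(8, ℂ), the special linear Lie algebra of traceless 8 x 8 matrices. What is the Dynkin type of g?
A_7

This is sl(8), which has dimension 8^2 - 1 = 63 and rank 8 - 1 = 7 (a Cartan subalgebra is the diagonal traceless matrices). In the classification of classical Lie algebras, the special linear algebra sl(n+1) has type A_n; here n = 7, so the Dynkin diagram is a chain of 7 nodes with single edges (A_7). Hence the type is A_7.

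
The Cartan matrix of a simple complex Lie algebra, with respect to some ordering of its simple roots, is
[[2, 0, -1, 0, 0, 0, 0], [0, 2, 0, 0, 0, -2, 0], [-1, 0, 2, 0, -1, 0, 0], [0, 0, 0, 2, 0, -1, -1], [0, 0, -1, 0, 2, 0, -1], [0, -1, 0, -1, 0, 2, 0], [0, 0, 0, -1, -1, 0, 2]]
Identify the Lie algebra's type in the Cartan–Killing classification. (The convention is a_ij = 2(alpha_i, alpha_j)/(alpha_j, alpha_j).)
C_7

The matrix has rank 7 with 2's on the diagonal. Reading the off-diagonal entries as Dynkin edges (a single edge where a_ij = a_ji = -1; a double or triple edge where a_ij * a_ji = 2 or 3), the diagram is a chain of 7 nodes with a double edge at one end; the terminal node there is the unique long simple root (C_7). One simple-root ordering that puts it in standard form is (alpha_1, alpha_3, alpha_5, alpha_7, alpha_4, alpha_6, alpha_2). So the algebra is type C_7, i.e. sp(14).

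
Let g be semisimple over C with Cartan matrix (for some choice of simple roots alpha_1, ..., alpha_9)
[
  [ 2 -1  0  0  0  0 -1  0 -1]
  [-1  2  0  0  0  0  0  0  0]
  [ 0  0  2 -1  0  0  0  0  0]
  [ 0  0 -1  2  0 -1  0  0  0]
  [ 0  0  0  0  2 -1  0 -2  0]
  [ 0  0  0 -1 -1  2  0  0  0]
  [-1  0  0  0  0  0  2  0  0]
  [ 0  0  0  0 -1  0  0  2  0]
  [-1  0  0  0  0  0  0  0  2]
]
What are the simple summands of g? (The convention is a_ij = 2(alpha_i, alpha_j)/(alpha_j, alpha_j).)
B_5 (so(11)) ⊕ D_4 (so(8))

The diagram associated to this matrix has two connected components: the simple roots {alpha_3, alpha_4, alpha_5, alpha_6, alpha_8} form a chain of 5 nodes with a double edge at one end; the terminal node there is the unique short simple root (B_5), and {alpha_1, alpha_2, alpha_7, alpha_9} form a chain of 2 nodes with a fork of two nodes at one end (D_4). A semisimple Lie algebra decomposes uniquely as the direct sum of simple ideals, one per connected component of its Dynkin diagram, so g ≅ B_5 ⊕ D_4 (dimension 55 + 28 = 83).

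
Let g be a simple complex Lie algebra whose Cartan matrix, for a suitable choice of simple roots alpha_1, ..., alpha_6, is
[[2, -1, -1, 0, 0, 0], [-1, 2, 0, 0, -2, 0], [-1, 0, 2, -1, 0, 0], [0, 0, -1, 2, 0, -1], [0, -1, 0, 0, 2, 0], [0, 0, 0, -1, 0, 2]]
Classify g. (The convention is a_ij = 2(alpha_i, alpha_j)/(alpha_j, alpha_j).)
B_6 (so(13))

The matrix has rank 6 with 2's on the diagonal. Reading the off-diagonal entries as Dynkin edges (a single edge where a_ij = a_ji = -1; a double or triple edge where a_ij * a_ji = 2 or 3), the diagram is a chain of 6 nodes with a double edge at one end; the terminal node there is the unique short simple root (B_6). One simple-root ordering that puts it in standard form is (alpha_6, alpha_4, alpha_3, alpha_1, alpha_2, alpha_5). So the algebra is type B_6, i.e. so(13).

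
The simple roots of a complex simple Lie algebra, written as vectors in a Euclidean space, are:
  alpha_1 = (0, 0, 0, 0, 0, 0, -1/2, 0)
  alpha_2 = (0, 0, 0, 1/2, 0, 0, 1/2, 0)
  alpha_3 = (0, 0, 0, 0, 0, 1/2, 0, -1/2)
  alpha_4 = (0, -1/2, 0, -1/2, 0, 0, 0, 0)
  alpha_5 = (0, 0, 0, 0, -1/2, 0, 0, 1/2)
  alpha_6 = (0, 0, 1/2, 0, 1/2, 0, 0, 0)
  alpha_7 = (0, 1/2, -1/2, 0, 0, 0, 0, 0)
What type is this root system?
Compute the Cartan integers a_ij = 2(alpha_i, alpha_j)/(alpha_j, alpha_j); the resulting 7x7 Cartan matrix is
[[2, -1, 0, 0, 0, 0, 0], [-2, 2, 0, -1, 0, 0, 0], [0, 0, 2, 0, -1, 0, 0], [0, -1, 0, 2, 0, 0, -1], [0, 0, -1, 0, 2, -1, 0], [0, 0, 0, 0, -1, 2, -1], [0, 0, 0, -1, 0, -1, 2]].
The roots have two lengths (squared-length ratio 2:1); the short ones are alpha_{1}. The associated Dynkin diagram is a chain of 7 nodes with a double edge at one end; the terminal node there is the unique short simple root (B_7), so the type is B_7 (the algebra so(15)).

B_7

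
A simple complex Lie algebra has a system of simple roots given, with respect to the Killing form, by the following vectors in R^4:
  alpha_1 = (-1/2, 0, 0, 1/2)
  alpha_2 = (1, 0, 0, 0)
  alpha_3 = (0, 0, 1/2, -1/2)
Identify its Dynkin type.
Compute the Cartan integers a_ij = 2(alpha_i, alpha_j)/(alpha_j, alpha_j); the resulting 3x3 Cartan matrix is
[[2, -1, -1], [-2, 2, 0], [-1, 0, 2]].
The roots have two lengths (squared-length ratio 2:1); the short ones are alpha_{1,3}. The associated Dynkin diagram is a chain of 3 nodes with a double edge at one end; the terminal node there is the unique long simple root (C_3), so the type is C_3 (the algebra sp(6)).

C_3 (sp(6))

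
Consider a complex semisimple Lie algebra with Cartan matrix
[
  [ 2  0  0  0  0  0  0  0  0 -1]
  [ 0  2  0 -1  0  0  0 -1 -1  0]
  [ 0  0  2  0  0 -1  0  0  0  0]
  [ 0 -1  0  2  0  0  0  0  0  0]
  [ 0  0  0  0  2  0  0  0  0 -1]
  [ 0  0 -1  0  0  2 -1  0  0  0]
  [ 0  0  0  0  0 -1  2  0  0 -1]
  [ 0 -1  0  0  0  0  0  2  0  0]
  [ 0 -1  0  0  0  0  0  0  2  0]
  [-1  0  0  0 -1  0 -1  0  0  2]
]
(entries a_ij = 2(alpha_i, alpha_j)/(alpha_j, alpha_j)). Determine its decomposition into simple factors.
D_4 ⊕ D_6

The diagram associated to this matrix has two connected components: the simple roots {alpha_2, alpha_4, alpha_8, alpha_9} form a chain of 2 nodes with a fork of two nodes at one end (D_4), and {alpha_1, alpha_3, alpha_5, alpha_6, alpha_7, alpha_10} form a chain of 4 nodes with a fork of two nodes at one end (D_6). A semisimple Lie algebra decomposes uniquely as the direct sum of simple ideals, one per connected component of its Dynkin diagram, so g ≅ D_4 ⊕ D_6 (dimension 28 + 66 = 94).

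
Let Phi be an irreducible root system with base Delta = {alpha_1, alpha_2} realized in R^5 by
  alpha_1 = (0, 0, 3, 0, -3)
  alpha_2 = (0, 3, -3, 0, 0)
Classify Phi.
Compute the Cartan integers a_ij = 2(alpha_i, alpha_j)/(alpha_j, alpha_j); the resulting 2x2 Cartan matrix is
[[2, -1], [-1, 2]].
All simple roots have the same length, so the diagram is simply laced. The associated Dynkin diagram is a chain of 2 nodes with single edges (A_2), so the type is A_2 (the algebra sl(3)).

type A_2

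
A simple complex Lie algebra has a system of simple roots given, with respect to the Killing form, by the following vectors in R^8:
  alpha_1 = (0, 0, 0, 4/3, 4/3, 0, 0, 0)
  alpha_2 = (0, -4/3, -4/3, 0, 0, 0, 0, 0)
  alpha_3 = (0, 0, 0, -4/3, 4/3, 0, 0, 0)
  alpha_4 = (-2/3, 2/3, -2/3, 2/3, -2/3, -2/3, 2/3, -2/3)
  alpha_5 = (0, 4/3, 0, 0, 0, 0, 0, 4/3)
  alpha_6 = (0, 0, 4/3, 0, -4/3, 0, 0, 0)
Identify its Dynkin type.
Compute the Cartan integers a_ij = 2(alpha_i, alpha_j)/(alpha_j, alpha_j); the resulting 6x6 Cartan matrix is
[[2, 0, 0, 0, 0, -1], [0, 2, 0, 0, -1, -1], [0, 0, 2, -1, 0, -1], [0, 0, -1, 2, 0, 0], [0, -1, 0, 0, 2, 0], [-1, -1, -1, 0, 0, 2]].
All simple roots have the same length, so the diagram is simply laced. The associated Dynkin diagram is a chain of 5 nodes with one extra node attached to the third node from one end (E_6), so the type is E_6.

type E_6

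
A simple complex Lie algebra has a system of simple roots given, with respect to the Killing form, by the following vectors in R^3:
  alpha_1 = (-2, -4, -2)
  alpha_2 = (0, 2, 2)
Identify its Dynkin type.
Compute the Cartan integers a_ij = 2(alpha_i, alpha_j)/(alpha_j, alpha_j); the resulting 2x2 Cartan matrix is
[[2, -3], [-1, 2]].
The roots have two lengths (squared-length ratio 3:1); the short ones are alpha_{2}. The associated Dynkin diagram is two nodes joined by a triple edge (G_2), so the type is G_2.

G_2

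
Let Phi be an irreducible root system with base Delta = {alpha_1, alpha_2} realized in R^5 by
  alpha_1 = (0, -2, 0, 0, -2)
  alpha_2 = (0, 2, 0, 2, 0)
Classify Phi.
A_2

Compute the Cartan integers a_ij = 2(alpha_i, alpha_j)/(alpha_j, alpha_j); the resulting 2x2 Cartan matrix is
[[2, -1], [-1, 2]].
All simple roots have the same length, so the diagram is simply laced. The associated Dynkin diagram is a chain of 2 nodes with single edges (A_2), so the type is A_2 (the algebra sl(3)).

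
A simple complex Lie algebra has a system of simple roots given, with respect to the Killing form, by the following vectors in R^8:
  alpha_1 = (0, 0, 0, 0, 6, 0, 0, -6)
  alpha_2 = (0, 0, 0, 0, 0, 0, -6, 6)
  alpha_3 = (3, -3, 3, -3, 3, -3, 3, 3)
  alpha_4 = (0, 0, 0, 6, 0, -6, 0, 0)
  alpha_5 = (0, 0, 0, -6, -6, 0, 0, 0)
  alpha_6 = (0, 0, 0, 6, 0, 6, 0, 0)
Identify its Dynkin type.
E6

Compute the Cartan integers a_ij = 2(alpha_i, alpha_j)/(alpha_j, alpha_j); the resulting 6x6 Cartan matrix is
[[2, -1, 0, 0, -1, 0], [-1, 2, 0, 0, 0, 0], [0, 0, 2, 0, 0, -1], [0, 0, 0, 2, -1, 0], [-1, 0, 0, -1, 2, -1], [0, 0, -1, 0, -1, 2]].
All simple roots have the same length, so the diagram is simply laced. The associated Dynkin diagram is a chain of 5 nodes with one extra node attached to the third node from one end (E_6), so the type is E_6.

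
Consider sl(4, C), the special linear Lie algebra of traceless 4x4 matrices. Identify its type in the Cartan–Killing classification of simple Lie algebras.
This is sl(4), which has dimension 4^2 - 1 = 15 and rank 4 - 1 = 3 (a Cartan subalgebra is the diagonal traceless matrices). In the classification of classical Lie algebras, the special linear algebra sl(n+1) has type A_n; here n = 3, so the Dynkin diagram is a chain of 3 nodes with single edges (A_3). Hence the type is A_3.

type A_3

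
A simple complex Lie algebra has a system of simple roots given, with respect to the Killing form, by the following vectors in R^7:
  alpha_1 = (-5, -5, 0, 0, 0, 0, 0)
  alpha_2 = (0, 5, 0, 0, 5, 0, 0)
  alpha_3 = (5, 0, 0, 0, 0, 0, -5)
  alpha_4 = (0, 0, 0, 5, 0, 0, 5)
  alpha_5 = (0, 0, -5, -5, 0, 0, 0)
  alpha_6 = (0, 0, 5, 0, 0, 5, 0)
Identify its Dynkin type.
Compute the Cartan integers a_ij = 2(alpha_i, alpha_j)/(alpha_j, alpha_j); the resulting 6x6 Cartan matrix is
[[2, -1, -1, 0, 0, 0], [-1, 2, 0, 0, 0, 0], [-1, 0, 2, -1, 0, 0], [0, 0, -1, 2, -1, 0], [0, 0, 0, -1, 2, -1], [0, 0, 0, 0, -1, 2]].
All simple roots have the same length, so the diagram is simply laced. The associated Dynkin diagram is a chain of 6 nodes with single edges (A_6), so the type is A_6 (the algebra sl(7)).

A_6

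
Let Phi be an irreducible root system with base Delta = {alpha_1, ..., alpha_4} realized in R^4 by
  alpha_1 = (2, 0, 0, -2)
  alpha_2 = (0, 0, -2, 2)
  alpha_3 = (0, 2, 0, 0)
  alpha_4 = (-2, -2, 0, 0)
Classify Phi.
type B_4

Compute the Cartan integers a_ij = 2(alpha_i, alpha_j)/(alpha_j, alpha_j); the resulting 4x4 Cartan matrix is
[[2, -1, 0, -1], [-1, 2, 0, 0], [0, 0, 2, -1], [-1, 0, -2, 2]].
The roots have two lengths (squared-length ratio 2:1); the short ones are alpha_{3}. The associated Dynkin diagram is a chain of 4 nodes with a double edge at one end; the terminal node there is the unique short simple root (B_4), so the type is B_4 (the algebra so(9)).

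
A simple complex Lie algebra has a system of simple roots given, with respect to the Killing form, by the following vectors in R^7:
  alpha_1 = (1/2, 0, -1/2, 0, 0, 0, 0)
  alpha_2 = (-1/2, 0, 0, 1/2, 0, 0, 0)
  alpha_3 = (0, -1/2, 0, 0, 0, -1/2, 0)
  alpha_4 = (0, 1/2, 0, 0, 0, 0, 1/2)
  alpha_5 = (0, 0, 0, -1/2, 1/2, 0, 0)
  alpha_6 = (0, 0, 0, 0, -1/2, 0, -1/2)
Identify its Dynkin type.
A_6

Compute the Cartan integers a_ij = 2(alpha_i, alpha_j)/(alpha_j, alpha_j); the resulting 6x6 Cartan matrix is
[[2, -1, 0, 0, 0, 0], [-1, 2, 0, 0, -1, 0], [0, 0, 2, -1, 0, 0], [0, 0, -1, 2, 0, -1], [0, -1, 0, 0, 2, -1], [0, 0, 0, -1, -1, 2]].
All simple roots have the same length, so the diagram is simply laced. The associated Dynkin diagram is a chain of 6 nodes with single edges (A_6), so the type is A_6 (the algebra sl(7)).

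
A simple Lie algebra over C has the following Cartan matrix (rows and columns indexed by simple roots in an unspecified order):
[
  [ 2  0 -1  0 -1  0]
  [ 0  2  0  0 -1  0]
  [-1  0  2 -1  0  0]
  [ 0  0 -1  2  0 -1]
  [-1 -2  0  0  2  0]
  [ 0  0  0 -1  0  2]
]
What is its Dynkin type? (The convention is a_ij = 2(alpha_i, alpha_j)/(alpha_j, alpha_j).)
B_6 (so(13))

The matrix has rank 6 with 2's on the diagonal. Reading the off-diagonal entries as Dynkin edges (a single edge where a_ij = a_ji = -1; a double or triple edge where a_ij * a_ji = 2 or 3), the diagram is a chain of 6 nodes with a double edge at one end; the terminal node there is the unique short simple root (B_6). One simple-root ordering that puts it in standard form is (alpha_6, alpha_4, alpha_3, alpha_1, alpha_5, alpha_2). So the algebra is type B_6, i.e. so(13).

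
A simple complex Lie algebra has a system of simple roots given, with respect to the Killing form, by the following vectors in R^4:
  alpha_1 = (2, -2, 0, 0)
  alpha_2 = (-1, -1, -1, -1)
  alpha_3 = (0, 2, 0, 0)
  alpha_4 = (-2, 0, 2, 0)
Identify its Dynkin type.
Compute the Cartan integers a_ij = 2(alpha_i, alpha_j)/(alpha_j, alpha_j); the resulting 4x4 Cartan matrix is
[[2, 0, -2, -1], [0, 2, -1, 0], [-1, -1, 2, 0], [-1, 0, 0, 2]].
The roots have two lengths (squared-length ratio 2:1); the short ones are alpha_{2,3}. The associated Dynkin diagram is a chain of 4 nodes with a double edge between the middle two (F_4), so the type is F_4.

F4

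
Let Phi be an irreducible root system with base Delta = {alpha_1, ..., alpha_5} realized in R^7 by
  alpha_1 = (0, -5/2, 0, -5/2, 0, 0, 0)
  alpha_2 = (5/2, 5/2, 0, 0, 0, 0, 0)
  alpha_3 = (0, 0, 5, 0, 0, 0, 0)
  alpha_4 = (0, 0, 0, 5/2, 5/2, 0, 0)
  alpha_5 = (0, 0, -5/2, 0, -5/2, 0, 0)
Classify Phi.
type C_5

Compute the Cartan integers a_ij = 2(alpha_i, alpha_j)/(alpha_j, alpha_j); the resulting 5x5 Cartan matrix is
[[2, -1, 0, -1, 0], [-1, 2, 0, 0, 0], [0, 0, 2, 0, -2], [-1, 0, 0, 2, -1], [0, 0, -1, -1, 2]].
The roots have two lengths (squared-length ratio 2:1); the short ones are alpha_{1,2,4,5}. The associated Dynkin diagram is a chain of 5 nodes with a double edge at one end; the terminal node there is the unique long simple root (C_5), so the type is C_5 (the algebra sp(10)).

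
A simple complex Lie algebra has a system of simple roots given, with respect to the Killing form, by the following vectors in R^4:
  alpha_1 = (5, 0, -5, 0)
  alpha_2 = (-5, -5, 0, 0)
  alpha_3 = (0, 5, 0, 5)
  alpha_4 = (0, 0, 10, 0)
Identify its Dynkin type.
type C_4

Compute the Cartan integers a_ij = 2(alpha_i, alpha_j)/(alpha_j, alpha_j); the resulting 4x4 Cartan matrix is
[[2, -1, 0, -1], [-1, 2, -1, 0], [0, -1, 2, 0], [-2, 0, 0, 2]].
The roots have two lengths (squared-length ratio 2:1); the short ones are alpha_{1,2,3}. The associated Dynkin diagram is a chain of 4 nodes with a double edge at one end; the terminal node there is the unique long simple root (C_4), so the type is C_4 (the algebra sp(8)).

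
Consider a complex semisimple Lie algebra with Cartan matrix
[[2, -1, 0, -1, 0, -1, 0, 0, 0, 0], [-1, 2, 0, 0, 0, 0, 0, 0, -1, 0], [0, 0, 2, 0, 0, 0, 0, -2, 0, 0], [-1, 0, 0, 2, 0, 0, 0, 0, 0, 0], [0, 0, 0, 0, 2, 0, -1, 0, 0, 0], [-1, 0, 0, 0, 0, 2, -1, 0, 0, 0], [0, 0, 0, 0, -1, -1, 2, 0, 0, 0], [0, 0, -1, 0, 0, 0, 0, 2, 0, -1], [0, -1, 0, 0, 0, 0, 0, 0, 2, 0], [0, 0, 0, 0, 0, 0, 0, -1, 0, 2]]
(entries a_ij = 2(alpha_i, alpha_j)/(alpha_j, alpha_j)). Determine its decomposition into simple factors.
The diagram associated to this matrix has two connected components: the simple roots {alpha_3, alpha_8, alpha_10} form a chain of 3 nodes with a double edge at one end; the terminal node there is the unique long simple root (C_3), and {alpha_1, alpha_2, alpha_4, alpha_5, alpha_6, alpha_7, alpha_9} form a chain of 6 nodes with one extra node attached to the third node from one end (E_7). A semisimple Lie algebra decomposes uniquely as the direct sum of simple ideals, one per connected component of its Dynkin diagram, so g ≅ C_3 ⊕ E_7 (dimension 21 + 133 = 154).

type C_3 ⊕ type E_7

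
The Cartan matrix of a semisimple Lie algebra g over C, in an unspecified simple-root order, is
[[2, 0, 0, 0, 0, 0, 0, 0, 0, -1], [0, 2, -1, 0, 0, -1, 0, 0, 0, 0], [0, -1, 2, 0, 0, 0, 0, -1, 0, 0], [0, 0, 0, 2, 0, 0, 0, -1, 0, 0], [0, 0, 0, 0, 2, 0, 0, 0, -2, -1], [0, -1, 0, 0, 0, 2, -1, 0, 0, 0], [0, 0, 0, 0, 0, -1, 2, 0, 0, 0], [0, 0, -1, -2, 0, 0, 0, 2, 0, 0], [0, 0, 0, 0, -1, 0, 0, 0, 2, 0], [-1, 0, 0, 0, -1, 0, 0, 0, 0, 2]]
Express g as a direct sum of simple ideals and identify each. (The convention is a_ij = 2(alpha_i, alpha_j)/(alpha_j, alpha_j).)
B4 + B6

The diagram associated to this matrix has two connected components: the simple roots {alpha_1, alpha_5, alpha_9, alpha_10} form a chain of 4 nodes with a double edge at one end; the terminal node there is the unique short simple root (B_4), and {alpha_2, alpha_3, alpha_4, alpha_6, alpha_7, alpha_8} form a chain of 6 nodes with a double edge at one end; the terminal node there is the unique short simple root (B_6). A semisimple Lie algebra decomposes uniquely as the direct sum of simple ideals, one per connected component of its Dynkin diagram, so g ≅ B_4 ⊕ B_6 (dimension 36 + 78 = 114).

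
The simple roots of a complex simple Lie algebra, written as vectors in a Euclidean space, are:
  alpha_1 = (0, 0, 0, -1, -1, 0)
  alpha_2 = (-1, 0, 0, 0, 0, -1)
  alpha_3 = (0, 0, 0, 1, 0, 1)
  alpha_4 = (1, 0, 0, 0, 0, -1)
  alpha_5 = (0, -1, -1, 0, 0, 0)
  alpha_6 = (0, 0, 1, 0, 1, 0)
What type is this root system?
Compute the Cartan integers a_ij = 2(alpha_i, alpha_j)/(alpha_j, alpha_j); the resulting 6x6 Cartan matrix is
[[2, 0, -1, 0, 0, -1], [0, 2, -1, 0, 0, 0], [-1, -1, 2, -1, 0, 0], [0, 0, -1, 2, 0, 0], [0, 0, 0, 0, 2, -1], [-1, 0, 0, 0, -1, 2]].
All simple roots have the same length, so the diagram is simply laced. The associated Dynkin diagram is a chain of 4 nodes with a fork of two nodes at one end (D_6), so the type is D_6 (the algebra so(12)).

D6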